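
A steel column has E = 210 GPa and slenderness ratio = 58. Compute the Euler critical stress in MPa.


sigma_cr = pi^2 * E / lambda^2
= 9.8696 * 210000.0 / 58^2
= 9.8696 * 210000.0 / 3364
= 616.1168 MPa

616.1168 MPa


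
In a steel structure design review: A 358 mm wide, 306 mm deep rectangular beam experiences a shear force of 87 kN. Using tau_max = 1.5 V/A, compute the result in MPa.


A = b * h = 358 * 306 = 109548 mm^2
V = 87 kN = 87000.0 N
tau_max = 1.5 * V / A = 1.5 * 87000.0 / 109548
= 1.1913 MPa

1.1913 MPa


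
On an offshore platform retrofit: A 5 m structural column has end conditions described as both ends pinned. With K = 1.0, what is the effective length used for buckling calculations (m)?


L_eff = K * L
= 1.0 * 5
= 5.0 m

5.0 m


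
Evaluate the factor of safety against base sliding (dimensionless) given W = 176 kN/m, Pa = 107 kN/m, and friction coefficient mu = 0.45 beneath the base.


Resisting force = mu * W = 0.45 * 176 = 79.2 kN/m
FOS = Resisting / Driving = 79.2 / 107
= 0.7402 (dimensionless)

0.7402 (dimensionless)


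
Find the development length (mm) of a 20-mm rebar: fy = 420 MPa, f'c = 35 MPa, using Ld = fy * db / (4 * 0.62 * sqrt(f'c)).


Ld = (fy * db) / (4 * 0.62 * sqrt(f'c))
= (420 * 20) / (4 * 0.62 * sqrt(35))
= 8400 / 14.6719
= 572.52 mm

572.52 mm


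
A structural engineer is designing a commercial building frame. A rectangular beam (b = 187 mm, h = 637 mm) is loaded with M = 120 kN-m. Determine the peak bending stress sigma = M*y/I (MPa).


I = b * h^3 / 12 = 187 * 637^3 / 12 = 4027899792.58 mm^4
y = h / 2 = 637 / 2 = 318.5 mm
M = 120 kN-m = 120000000.0 N-mm
sigma = M * y / I = 120000000.0 * 318.5 / 4027899792.58
= 9.49 MPa

9.49 MPa


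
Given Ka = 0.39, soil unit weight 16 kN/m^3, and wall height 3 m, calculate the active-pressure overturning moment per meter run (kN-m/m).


Pa = 0.5 * Ka * gamma * H^2
= 0.5 * 0.39 * 16 * 3^2
= 28.08 kN/m
Arm = H / 3 = 3 / 3 = 1.0 m
Mo = Pa * arm = Pa * H / 3 = 28.08 * 3 / 3 = 28.08 kN-m/m

28.08 kN-m/m


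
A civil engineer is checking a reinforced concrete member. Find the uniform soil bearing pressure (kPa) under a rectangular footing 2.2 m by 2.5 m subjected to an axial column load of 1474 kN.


A = 2.2 * 2.5 = 5.5 m^2
q = P / A = 1474 / 5.5
= 268.0 kPa

268.0 kPa


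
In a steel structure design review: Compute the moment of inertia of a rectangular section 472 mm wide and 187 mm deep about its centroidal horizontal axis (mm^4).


I = b * h^3 / 12
= 472 * 187^3 / 12
= 472 * 6539203 / 12
= 257208651.33 mm^4

257208651.33 mm^4


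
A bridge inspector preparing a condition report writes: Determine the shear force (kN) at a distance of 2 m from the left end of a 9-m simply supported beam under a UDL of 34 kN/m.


R_A = w * L / 2 = 34 * 9 / 2 = 153.0 kN
V(x) = R_A - w * x = 153.0 - 34 * 2
= 85.0 kN

85.0 kN


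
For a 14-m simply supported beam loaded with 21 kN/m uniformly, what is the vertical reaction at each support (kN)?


Total load = w * L = 21 * 14 = 294 kN
By symmetry, each reaction R = total / 2 = 294 / 2 = 147.0 kN

147.0 kN


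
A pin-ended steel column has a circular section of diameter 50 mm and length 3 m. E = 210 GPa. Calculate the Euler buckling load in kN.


I = pi * d^4 / 64 = 306796.16 mm^4
L = 3000.0 mm
P_cr = pi^2 * E * I / L^2
= 9.8696 * 210000.0 * 306796.16 / 3000.0^2
= 70652.32 N = 70.6523 kN

70.6523 kN


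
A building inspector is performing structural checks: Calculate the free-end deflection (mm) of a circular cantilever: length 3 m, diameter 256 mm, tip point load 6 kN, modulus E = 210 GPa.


I = pi * d^4 / 64 = pi * 256^4 / 64 = 210828714.13 mm^4
L = 3000.0 mm, P = 6000.0 N, E = 210000.0 MPa
delta = P * L^3 / (3 * E * I)
= 6000.0 * 3000.0^3 / (3 * 210000.0 * 210828714.13)
= 1.2197 mm

1.2197 mm


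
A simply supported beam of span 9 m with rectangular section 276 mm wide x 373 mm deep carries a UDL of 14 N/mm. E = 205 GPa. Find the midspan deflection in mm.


I = 276 * 373^3 / 12 = 1193587691.0 mm^4
L = 9000.0 mm, w = 14 N/mm, E = 205000.0 MPa
delta = 5 * w * L^4 / (384 * E * I)
= 5 * 14 * 9000.0^4 / (384 * 205000.0 * 1193587691.0)
= 4.888 mm

4.888 mm


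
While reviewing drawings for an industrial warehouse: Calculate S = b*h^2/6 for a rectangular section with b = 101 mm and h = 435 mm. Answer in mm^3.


S = b * h^2 / 6
= 101 * 435^2 / 6
= 101 * 189225 / 6
= 3185287.5 mm^3

3185287.5 mm^3


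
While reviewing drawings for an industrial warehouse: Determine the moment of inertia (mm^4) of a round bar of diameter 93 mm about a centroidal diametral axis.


r = d / 2 = 93 / 2 = 46.5 mm
I = pi * r^4 / 4 = pi * 46.5^4 / 4
= 3671991.72 mm^4

3671991.72 mm^4


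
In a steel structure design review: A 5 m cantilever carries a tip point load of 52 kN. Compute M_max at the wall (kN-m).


For a cantilever with a point load at the free end:
M_max = P * L = 52 * 5 = 260 kN-m

260 kN-m


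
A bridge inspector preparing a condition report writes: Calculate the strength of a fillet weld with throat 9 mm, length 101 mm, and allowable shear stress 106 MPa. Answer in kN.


Strength = throat * length * allowable stress
= 9 * 101 * 106 N
= 96354 N
= 96.35 kN

96.35 kN


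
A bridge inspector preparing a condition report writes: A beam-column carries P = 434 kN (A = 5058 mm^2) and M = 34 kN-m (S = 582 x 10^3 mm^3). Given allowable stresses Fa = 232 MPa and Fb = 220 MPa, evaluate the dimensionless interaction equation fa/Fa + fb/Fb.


f_a = P / A = 434000.0 / 5058 = 85.8047 MPa
f_b = M / S = 34000000.0 / 582000.0 = 58.4192 MPa
Ratio = f_a / Fa + f_b / Fb
= 85.8047 / 232 + 58.4192 / 220
= 0.6354 (dimensionless)

0.6354 (dimensionless)


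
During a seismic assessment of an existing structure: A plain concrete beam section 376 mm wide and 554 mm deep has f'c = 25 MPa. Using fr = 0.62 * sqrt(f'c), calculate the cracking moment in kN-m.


fr = 0.62 * sqrt(25) = 0.62 * 5.0 = 3.1 MPa
I = 376 * 554^3 / 12 = 5327652538.67 mm^4
y_t = 277.0 mm
M_cr = fr * I / y_t = 3.1 * 5327652538.67 / 277.0 N-mm
= 59.6235 kN-m

59.6235 kN-m


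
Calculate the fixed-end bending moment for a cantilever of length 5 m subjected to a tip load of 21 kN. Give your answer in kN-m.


For a cantilever with a point load at the free end:
M_max = P * L = 21 * 5 = 105 kN-m

105 kN-m


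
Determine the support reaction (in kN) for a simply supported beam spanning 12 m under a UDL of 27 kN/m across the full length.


Total load = w * L = 27 * 12 = 324 kN
By symmetry, each reaction R = total / 2 = 324 / 2 = 162.0 kN

162.0 kN


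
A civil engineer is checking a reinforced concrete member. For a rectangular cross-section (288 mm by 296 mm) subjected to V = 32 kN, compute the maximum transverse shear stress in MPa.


A = b * h = 288 * 296 = 85248 mm^2
V = 32 kN = 32000.0 N
tau_max = 1.5 * V / A = 1.5 * 32000.0 / 85248
= 0.5631 MPa

0.5631 MPa


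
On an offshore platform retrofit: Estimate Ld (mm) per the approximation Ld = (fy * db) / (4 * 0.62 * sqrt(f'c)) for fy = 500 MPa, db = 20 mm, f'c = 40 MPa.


Ld = (fy * db) / (4 * 0.62 * sqrt(f'c))
= (500 * 20) / (4 * 0.62 * sqrt(40))
= 10000 / 15.6849
= 637.56 mm

637.56 mm


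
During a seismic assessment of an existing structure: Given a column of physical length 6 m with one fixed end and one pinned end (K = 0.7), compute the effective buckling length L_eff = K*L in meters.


L_eff = K * L
= 0.7 * 6
= 4.2 m

4.2 m


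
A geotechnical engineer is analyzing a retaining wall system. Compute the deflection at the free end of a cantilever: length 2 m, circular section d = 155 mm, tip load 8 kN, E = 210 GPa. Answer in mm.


I = pi * d^4 / 64 = pi * 155^4 / 64 = 28333269.42 mm^4
L = 2000.0 mm, P = 8000.0 N, E = 210000.0 MPa
delta = P * L^3 / (3 * E * I)
= 8000.0 * 2000.0^3 / (3 * 210000.0 * 28333269.42)
= 3.5854 mm

3.5854 mm


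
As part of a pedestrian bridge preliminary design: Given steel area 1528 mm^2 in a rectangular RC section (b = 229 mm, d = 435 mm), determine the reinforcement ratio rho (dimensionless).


rho = As / (b * d)
= 1528 / (229 * 435)
= 1528 / 99615
= 0.015339 (dimensionless)

0.015339 (dimensionless)


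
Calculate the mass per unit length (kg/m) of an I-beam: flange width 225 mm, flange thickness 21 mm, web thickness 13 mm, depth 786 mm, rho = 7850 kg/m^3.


A_flanges = 2 * 225 * 21 = 9450 mm^2
A_web = (786 - 2 * 21) * 13 = 9672 mm^2
A_total = 9450 + 9672 = 19122 mm^2 = 0.019122 m^2
Weight = rho * A = 7850 * 0.019122 = 150.1077 kg/m

150.1077 kg/m


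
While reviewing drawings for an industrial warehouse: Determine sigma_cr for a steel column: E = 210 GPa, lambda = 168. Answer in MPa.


sigma_cr = pi^2 * E / lambda^2
= 9.8696 * 210000.0 / 168^2
= 9.8696 * 210000.0 / 28224
= 73.4346 MPa

73.4346 MPa


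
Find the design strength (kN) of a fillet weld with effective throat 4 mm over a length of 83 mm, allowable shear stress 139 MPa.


Strength = throat * length * allowable stress
= 4 * 83 * 139 N
= 46148 N
= 46.15 kN

46.15 kN


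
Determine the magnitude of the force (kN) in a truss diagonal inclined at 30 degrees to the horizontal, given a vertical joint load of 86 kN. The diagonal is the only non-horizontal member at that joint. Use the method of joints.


At the joint, only the diagonal has a vertical component, so vertical equilibrium gives:
F * sin(30) = 86
F = 86 / sin(30)
= 86 / 0.5
= 172.0 kN

172.0 kN


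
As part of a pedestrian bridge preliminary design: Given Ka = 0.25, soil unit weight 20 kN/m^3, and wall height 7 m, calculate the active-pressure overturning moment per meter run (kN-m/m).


Pa = 0.5 * Ka * gamma * H^2
= 0.5 * 0.25 * 20 * 7^2
= 122.5 kN/m
Arm = H / 3 = 7 / 3 = 2.3333 m
Mo = Pa * arm = Pa * H / 3 = 122.5 * 7 / 3 = 285.8333 kN-m/m

285.8333 kN-m/m


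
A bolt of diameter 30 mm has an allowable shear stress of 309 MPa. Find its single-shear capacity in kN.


A = pi * d^2 / 4 = pi * 30^2 / 4 = 706.8583 mm^2
V = f_v * A / 1000 = 309 * 706.8583 / 1000
= 218.4192 kN

218.4192 kN


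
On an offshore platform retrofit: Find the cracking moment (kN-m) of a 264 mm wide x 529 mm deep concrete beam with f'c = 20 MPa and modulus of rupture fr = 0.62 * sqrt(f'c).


fr = 0.62 * sqrt(20) = 0.62 * 4.4721 = 2.7727 MPa
I = 264 * 529^3 / 12 = 3256789558.0 mm^4
y_t = 264.5 mm
M_cr = fr * I / y_t = 2.7727 * 3256789558.0 / 264.5 N-mm
= 34.1406 kN-m

34.1406 kN-m


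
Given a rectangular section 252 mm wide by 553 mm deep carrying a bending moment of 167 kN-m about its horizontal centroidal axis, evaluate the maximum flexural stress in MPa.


I = b * h^3 / 12 = 252 * 553^3 / 12 = 3551359917.0 mm^4
y = h / 2 = 553 / 2 = 276.5 mm
M = 167 kN-m = 167000000.0 N-mm
sigma = M * y / I = 167000000.0 * 276.5 / 3551359917.0
= 13.0 MPa

13.0 MPa


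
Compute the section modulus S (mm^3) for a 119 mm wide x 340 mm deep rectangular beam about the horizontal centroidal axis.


S = b * h^2 / 6
= 119 * 340^2 / 6
= 119 * 115600 / 6
= 2292733.33 mm^3

2292733.33 mm^3


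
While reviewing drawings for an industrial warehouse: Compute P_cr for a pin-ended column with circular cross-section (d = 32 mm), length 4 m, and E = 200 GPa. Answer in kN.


I = pi * d^4 / 64 = 51471.85 mm^4
L = 4000.0 mm
P_cr = pi^2 * E * I / L^2
= 9.8696 * 200000.0 * 51471.85 / 4000.0^2
= 6350.09 N = 6.3501 kN

6.3501 kN


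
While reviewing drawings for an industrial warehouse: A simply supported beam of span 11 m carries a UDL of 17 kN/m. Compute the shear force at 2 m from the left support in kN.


R_A = w * L / 2 = 17 * 11 / 2 = 93.5 kN
V(x) = R_A - w * x = 93.5 - 17 * 2
= 59.5 kN

59.5 kN


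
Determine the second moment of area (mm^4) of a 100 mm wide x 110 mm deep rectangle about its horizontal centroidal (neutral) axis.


I = b * h^3 / 12
= 100 * 110^3 / 12
= 100 * 1331000 / 12
= 11091666.67 mm^4

11091666.67 mm^4


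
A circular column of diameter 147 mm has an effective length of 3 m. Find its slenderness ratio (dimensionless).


Radius of gyration r = d / 4 = 147 / 4 = 36.75 mm
L_eff = 3000.0 mm
Slenderness ratio = L / r = 3000.0 / 36.75 = 81.63 (dimensionless)

81.63 (dimensionless)


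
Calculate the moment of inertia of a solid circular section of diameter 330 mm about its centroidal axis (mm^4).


r = d / 2 = 330 / 2 = 165.0 mm
I = pi * r^4 / 4 = pi * 165.0^4 / 4
= 582137609.58 mm^4

582137609.58 mm^4


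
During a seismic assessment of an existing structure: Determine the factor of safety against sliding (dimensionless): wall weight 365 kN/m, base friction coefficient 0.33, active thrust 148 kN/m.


Resisting force = mu * W = 0.33 * 365 = 120.45 kN/m
FOS = Resisting / Driving = 120.45 / 148
= 0.8139 (dimensionless)

0.8139 (dimensionless)


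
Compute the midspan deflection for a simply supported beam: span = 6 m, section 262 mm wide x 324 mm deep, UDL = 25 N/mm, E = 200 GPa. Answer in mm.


I = 262 * 324^3 / 12 = 742600224.0 mm^4
L = 6000.0 mm, w = 25 N/mm, E = 200000.0 MPa
delta = 5 * w * L^4 / (384 * E * I)
= 5 * 25 * 6000.0^4 / (384 * 200000.0 * 742600224.0)
= 2.8405 mm

2.8405 mm


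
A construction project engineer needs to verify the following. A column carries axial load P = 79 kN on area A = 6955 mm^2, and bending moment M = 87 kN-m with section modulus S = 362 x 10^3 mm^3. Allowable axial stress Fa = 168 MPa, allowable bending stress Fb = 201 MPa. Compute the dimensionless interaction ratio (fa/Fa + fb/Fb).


f_a = P / A = 79000.0 / 6955 = 11.3587 MPa
f_b = M / S = 87000000.0 / 362000.0 = 240.3315 MPa
Ratio = f_a / Fa + f_b / Fb
= 11.3587 / 168 + 240.3315 / 201
= 1.2633 (dimensionless)

1.2633 (dimensionless)


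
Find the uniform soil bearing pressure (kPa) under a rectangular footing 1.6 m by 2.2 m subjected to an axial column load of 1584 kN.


A = 1.6 * 2.2 = 3.52 m^2
q = P / A = 1584 / 3.52
= 450.0 kPa

450.0 kPa


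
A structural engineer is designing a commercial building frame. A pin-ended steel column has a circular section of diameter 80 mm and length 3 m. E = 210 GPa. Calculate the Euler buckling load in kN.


I = pi * d^4 / 64 = 2010619.3 mm^4
L = 3000.0 mm
P_cr = pi^2 * E * I / L^2
= 9.8696 * 210000.0 * 2010619.3 / 3000.0^2
= 463027.07 N = 463.0271 kN

463.0271 kN


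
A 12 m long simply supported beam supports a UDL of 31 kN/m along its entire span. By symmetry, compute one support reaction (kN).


Total load = w * L = 31 * 12 = 372 kN
By symmetry, each reaction R = total / 2 = 372 / 2 = 186.0 kN

186.0 kN


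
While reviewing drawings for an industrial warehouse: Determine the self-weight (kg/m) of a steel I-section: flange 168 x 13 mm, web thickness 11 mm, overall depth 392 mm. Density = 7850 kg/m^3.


A_flanges = 2 * 168 * 13 = 4368 mm^2
A_web = (392 - 2 * 13) * 11 = 4026 mm^2
A_total = 4368 + 4026 = 8394 mm^2 = 0.008394 m^2
Weight = rho * A = 7850 * 0.008394 = 65.8929 kg/m

65.8929 kg/m


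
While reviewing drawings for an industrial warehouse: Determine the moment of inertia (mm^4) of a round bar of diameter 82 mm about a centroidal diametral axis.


r = d / 2 = 82 / 2 = 41.0 mm
I = pi * r^4 / 4 = pi * 41.0^4 / 4
= 2219347.5 mm^4

2219347.5 mm^4


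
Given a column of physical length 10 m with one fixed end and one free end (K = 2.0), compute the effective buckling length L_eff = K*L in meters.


L_eff = K * L
= 2.0 * 10
= 20.0 m

20.0 m


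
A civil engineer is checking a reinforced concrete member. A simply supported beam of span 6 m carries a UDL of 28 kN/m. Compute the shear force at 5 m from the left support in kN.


R_A = w * L / 2 = 28 * 6 / 2 = 84.0 kN
V(x) = R_A - w * x = 84.0 - 28 * 5
= -56.0 kN

-56.0 kN


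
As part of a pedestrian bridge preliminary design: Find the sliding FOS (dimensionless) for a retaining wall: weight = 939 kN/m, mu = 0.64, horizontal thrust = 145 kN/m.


Resisting force = mu * W = 0.64 * 939 = 600.96 kN/m
FOS = Resisting / Driving = 600.96 / 145
= 4.1446 (dimensionless)

4.1446 (dimensionless)


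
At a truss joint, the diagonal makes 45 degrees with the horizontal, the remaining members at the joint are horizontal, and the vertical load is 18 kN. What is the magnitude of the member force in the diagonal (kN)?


At the joint, only the diagonal has a vertical component, so vertical equilibrium gives:
F * sin(45) = 18
F = 18 / sin(45)
= 18 / 0.707107
= 25.46 kN

25.46 kN


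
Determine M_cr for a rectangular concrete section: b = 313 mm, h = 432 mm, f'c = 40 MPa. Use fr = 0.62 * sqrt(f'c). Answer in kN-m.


fr = 0.62 * sqrt(40) = 0.62 * 6.3246 = 3.9212 MPa
I = 313 * 432^3 / 12 = 2102879232.0 mm^4
y_t = 216.0 mm
M_cr = fr * I / y_t = 3.9212 * 2102879232.0 / 216.0 N-mm
= 38.1753 kN-m

38.1753 kN-m


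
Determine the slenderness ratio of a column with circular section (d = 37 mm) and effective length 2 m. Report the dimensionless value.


Radius of gyration r = d / 4 = 37 / 4 = 9.25 mm
L_eff = 2000.0 mm
Slenderness ratio = L / r = 2000.0 / 9.25 = 216.22 (dimensionless)

216.22 (dimensionless)


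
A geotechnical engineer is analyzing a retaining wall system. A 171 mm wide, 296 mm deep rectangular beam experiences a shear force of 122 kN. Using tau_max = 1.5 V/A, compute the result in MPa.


A = b * h = 171 * 296 = 50616 mm^2
V = 122 kN = 122000.0 N
tau_max = 1.5 * V / A = 1.5 * 122000.0 / 50616
= 3.6155 MPa

3.6155 MPa


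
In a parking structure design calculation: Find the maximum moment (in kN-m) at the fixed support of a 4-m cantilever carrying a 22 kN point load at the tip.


For a cantilever with a point load at the free end:
M_max = P * L = 22 * 4 = 88 kN-m

88 kN-m


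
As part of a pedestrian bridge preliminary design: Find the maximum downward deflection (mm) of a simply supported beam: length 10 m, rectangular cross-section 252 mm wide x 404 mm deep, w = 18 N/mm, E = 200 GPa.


I = 252 * 404^3 / 12 = 1384724544.0 mm^4
L = 10000.0 mm, w = 18 N/mm, E = 200000.0 MPa
delta = 5 * w * L^4 / (384 * E * I)
= 5 * 18 * 10000.0^4 / (384 * 200000.0 * 1384724544.0)
= 8.4629 mm

8.4629 mm


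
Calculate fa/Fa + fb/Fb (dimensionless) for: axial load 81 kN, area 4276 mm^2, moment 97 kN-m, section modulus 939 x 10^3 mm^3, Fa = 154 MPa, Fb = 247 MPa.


f_a = P / A = 81000.0 / 4276 = 18.9429 MPa
f_b = M / S = 97000000.0 / 939000.0 = 103.3014 MPa
Ratio = f_a / Fa + f_b / Fb
= 18.9429 / 154 + 103.3014 / 247
= 0.5412 (dimensionless)

0.5412 (dimensionless)


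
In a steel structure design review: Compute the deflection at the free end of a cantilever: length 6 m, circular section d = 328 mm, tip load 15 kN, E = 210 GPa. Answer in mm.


I = pi * d^4 / 64 = pi * 328^4 / 64 = 568152959.9 mm^4
L = 6000.0 mm, P = 15000.0 N, E = 210000.0 MPa
delta = P * L^3 / (3 * E * I)
= 15000.0 * 6000.0^3 / (3 * 210000.0 * 568152959.9)
= 9.0519 mm

9.0519 mm


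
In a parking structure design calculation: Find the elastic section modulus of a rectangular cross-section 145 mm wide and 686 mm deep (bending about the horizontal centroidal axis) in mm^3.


S = b * h^2 / 6
= 145 * 686^2 / 6
= 145 * 470596 / 6
= 11372736.67 mm^3

11372736.67 mm^3


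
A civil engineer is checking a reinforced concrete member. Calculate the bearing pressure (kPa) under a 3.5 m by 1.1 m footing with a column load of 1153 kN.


A = 3.5 * 1.1 = 3.85 m^2
q = P / A = 1153 / 3.85
= 299.4805 kPa

299.4805 kPa


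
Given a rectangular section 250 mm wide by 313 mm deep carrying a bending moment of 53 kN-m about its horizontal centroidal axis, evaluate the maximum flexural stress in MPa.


I = b * h^3 / 12 = 250 * 313^3 / 12 = 638839520.83 mm^4
y = h / 2 = 313 / 2 = 156.5 mm
M = 53 kN-m = 53000000.0 N-mm
sigma = M * y / I = 53000000.0 * 156.5 / 638839520.83
= 12.98 MPa

12.98 MPa


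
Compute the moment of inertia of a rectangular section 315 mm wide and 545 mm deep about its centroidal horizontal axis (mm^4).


I = b * h^3 / 12
= 315 * 545^3 / 12
= 315 * 161878625 / 12
= 4249313906.25 mm^4

4249313906.25 mm^4


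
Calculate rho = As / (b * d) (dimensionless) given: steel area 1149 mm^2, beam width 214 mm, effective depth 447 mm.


rho = As / (b * d)
= 1149 / (214 * 447)
= 1149 / 95658
= 0.012012 (dimensionless)

0.012012 (dimensionless)


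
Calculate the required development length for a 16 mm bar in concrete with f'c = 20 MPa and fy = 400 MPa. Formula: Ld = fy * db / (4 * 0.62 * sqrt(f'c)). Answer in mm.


Ld = (fy * db) / (4 * 0.62 * sqrt(f'c))
= (400 * 16) / (4 * 0.62 * sqrt(20))
= 6400 / 11.0909
= 577.05 mm

577.05 mm


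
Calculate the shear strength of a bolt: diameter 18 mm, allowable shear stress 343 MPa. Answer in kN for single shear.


A = pi * d^2 / 4 = pi * 18^2 / 4 = 254.469 mm^2
V = f_v * A / 1000 = 343 * 254.469 / 1000
= 87.2829 kN

87.2829 kN


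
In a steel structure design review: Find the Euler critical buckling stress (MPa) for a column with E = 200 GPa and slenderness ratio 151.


sigma_cr = pi^2 * E / lambda^2
= 9.8696 * 200000.0 / 151^2
= 9.8696 * 200000.0 / 22801
= 86.5717 MPa

86.5717 MPa


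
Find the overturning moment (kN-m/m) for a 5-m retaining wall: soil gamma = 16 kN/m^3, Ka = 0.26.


Pa = 0.5 * Ka * gamma * H^2
= 0.5 * 0.26 * 16 * 5^2
= 52.0 kN/m
Arm = H / 3 = 5 / 3 = 1.6667 m
Mo = Pa * arm = Pa * H / 3 = 52.0 * 5 / 3 = 86.6667 kN-m/m

86.6667 kN-m/m


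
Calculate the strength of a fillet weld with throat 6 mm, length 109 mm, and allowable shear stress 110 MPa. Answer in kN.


Strength = throat * length * allowable stress
= 6 * 109 * 110 N
= 71940 N
= 71.94 kN

71.94 kN


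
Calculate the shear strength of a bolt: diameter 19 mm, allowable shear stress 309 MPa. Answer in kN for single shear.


A = pi * d^2 / 4 = pi * 19^2 / 4 = 283.5287 mm^2
V = f_v * A / 1000 = 309 * 283.5287 / 1000
= 87.6104 kN

87.6104 kN


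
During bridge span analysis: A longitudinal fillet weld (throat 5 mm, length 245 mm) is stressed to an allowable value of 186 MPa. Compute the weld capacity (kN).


Strength = throat * length * allowable stress
= 5 * 245 * 186 N
= 227850 N
= 227.85 kN

227.85 kN


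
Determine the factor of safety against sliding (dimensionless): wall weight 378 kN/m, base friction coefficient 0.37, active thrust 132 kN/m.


Resisting force = mu * W = 0.37 * 378 = 139.86 kN/m
FOS = Resisting / Driving = 139.86 / 132
= 1.0595 (dimensionless)

1.0595 (dimensionless)


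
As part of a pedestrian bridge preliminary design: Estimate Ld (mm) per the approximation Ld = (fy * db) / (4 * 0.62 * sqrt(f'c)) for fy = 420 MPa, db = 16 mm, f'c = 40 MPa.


Ld = (fy * db) / (4 * 0.62 * sqrt(f'c))
= (420 * 16) / (4 * 0.62 * sqrt(40))
= 6720 / 15.6849
= 428.44 mm

428.44 mm


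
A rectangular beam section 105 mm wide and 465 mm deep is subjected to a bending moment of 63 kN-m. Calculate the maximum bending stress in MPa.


I = b * h^3 / 12 = 105 * 465^3 / 12 = 879765468.75 mm^4
y = h / 2 = 465 / 2 = 232.5 mm
M = 63 kN-m = 63000000.0 N-mm
sigma = M * y / I = 63000000.0 * 232.5 / 879765468.75
= 16.65 MPa

16.65 MPa


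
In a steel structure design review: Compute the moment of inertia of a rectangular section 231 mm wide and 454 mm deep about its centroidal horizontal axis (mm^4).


I = b * h^3 / 12
= 231 * 454^3 / 12
= 231 * 93576664 / 12
= 1801350782.0 mm^4

1801350782.0 mm^4


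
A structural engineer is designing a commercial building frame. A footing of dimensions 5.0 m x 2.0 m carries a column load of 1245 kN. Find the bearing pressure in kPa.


A = 5.0 * 2.0 = 10.0 m^2
q = P / A = 1245 / 10.0
= 124.5 kPa

124.5 kPa


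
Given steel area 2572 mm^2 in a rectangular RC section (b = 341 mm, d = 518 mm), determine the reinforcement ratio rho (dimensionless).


rho = As / (b * d)
= 2572 / (341 * 518)
= 2572 / 176638
= 0.014561 (dimensionless)

0.014561 (dimensionless)


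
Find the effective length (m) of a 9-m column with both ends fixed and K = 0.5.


L_eff = K * L
= 0.5 * 9
= 4.5 m

4.5 m


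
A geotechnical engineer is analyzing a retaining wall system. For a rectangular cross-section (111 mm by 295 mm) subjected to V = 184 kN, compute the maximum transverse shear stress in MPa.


A = b * h = 111 * 295 = 32745 mm^2
V = 184 kN = 184000.0 N
tau_max = 1.5 * V / A = 1.5 * 184000.0 / 32745
= 8.4288 MPa

8.4288 MPa


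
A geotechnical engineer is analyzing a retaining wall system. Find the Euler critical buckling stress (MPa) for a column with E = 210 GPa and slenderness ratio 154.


sigma_cr = pi^2 * E / lambda^2
= 9.8696 * 210000.0 / 154^2
= 9.8696 * 210000.0 / 23716
= 87.3932 MPa

87.3932 MPa


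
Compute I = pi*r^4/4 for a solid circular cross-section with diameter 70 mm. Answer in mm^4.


r = d / 2 = 70 / 2 = 35.0 mm
I = pi * r^4 / 4 = pi * 35.0^4 / 4
= 1178588.12 mm^4

1178588.12 mm^4


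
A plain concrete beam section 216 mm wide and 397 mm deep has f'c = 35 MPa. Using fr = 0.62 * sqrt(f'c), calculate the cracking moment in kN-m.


fr = 0.62 * sqrt(35) = 0.62 * 5.9161 = 3.668 MPa
I = 216 * 397^3 / 12 = 1126273914.0 mm^4
y_t = 198.5 mm
M_cr = fr * I / y_t = 3.668 * 1126273914.0 / 198.5 N-mm
= 20.8118 kN-m

20.8118 kN-m


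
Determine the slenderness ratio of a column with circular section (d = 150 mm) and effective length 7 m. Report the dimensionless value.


Radius of gyration r = d / 4 = 150 / 4 = 37.5 mm
L_eff = 7000.0 mm
Slenderness ratio = L / r = 7000.0 / 37.5 = 186.67 (dimensionless)

186.67 (dimensionless)


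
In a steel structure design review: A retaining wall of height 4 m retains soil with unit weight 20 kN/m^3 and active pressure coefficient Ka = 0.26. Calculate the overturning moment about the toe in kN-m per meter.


Pa = 0.5 * Ka * gamma * H^2
= 0.5 * 0.26 * 20 * 4^2
= 41.6 kN/m
Arm = H / 3 = 4 / 3 = 1.3333 m
Mo = Pa * arm = Pa * H / 3 = 41.6 * 4 / 3 = 55.4667 kN-m/m

55.4667 kN-m/m


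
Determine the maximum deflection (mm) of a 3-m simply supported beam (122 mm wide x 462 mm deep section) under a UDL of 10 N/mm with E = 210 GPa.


I = 122 * 462^3 / 12 = 1002546468.0 mm^4
L = 3000.0 mm, w = 10 N/mm, E = 210000.0 MPa
delta = 5 * w * L^4 / (384 * E * I)
= 5 * 10 * 3000.0^4 / (384 * 210000.0 * 1002546468.0)
= 0.0501 mm

0.0501 mm


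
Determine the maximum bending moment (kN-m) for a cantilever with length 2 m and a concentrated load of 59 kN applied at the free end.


For a cantilever with a point load at the free end:
M_max = P * L = 59 * 2 = 118 kN-m

118 kN-m


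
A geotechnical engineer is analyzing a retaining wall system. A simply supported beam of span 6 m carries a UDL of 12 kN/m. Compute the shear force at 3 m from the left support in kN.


R_A = w * L / 2 = 12 * 6 / 2 = 36.0 kN
V(x) = R_A - w * x = 36.0 - 12 * 3
= 0.0 kN

0.0 kN


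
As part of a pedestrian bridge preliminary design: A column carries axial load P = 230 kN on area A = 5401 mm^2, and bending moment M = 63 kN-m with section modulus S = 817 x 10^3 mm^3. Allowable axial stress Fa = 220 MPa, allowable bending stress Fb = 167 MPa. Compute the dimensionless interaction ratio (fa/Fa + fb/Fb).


f_a = P / A = 230000.0 / 5401 = 42.5847 MPa
f_b = M / S = 63000000.0 / 817000.0 = 77.1114 MPa
Ratio = f_a / Fa + f_b / Fb
= 42.5847 / 220 + 77.1114 / 167
= 0.6553 (dimensionless)

0.6553 (dimensionless)


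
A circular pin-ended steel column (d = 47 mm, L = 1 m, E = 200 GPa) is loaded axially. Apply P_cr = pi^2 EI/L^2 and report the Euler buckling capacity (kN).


I = pi * d^4 / 64 = 239530.78 mm^4
L = 1000.0 mm
P_cr = pi^2 * E * I / L^2
= 9.8696 * 200000.0 * 239530.78 / 1000.0^2
= 472814.81 N = 472.8148 kN

472.8148 kN


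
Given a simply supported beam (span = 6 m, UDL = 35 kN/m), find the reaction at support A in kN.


Total load = w * L = 35 * 6 = 210 kN
By symmetry, each reaction R = total / 2 = 210 / 2 = 105.0 kN

105.0 kN


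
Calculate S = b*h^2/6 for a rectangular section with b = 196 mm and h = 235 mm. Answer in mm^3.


S = b * h^2 / 6
= 196 * 235^2 / 6
= 196 * 55225 / 6
= 1804016.67 mm^3

1804016.67 mm^3


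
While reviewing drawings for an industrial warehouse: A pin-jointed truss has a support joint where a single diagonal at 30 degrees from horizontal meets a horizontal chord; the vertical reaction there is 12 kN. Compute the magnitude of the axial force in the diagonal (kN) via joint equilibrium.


At the joint, only the diagonal has a vertical component, so vertical equilibrium gives:
F * sin(30) = 12
F = 12 / sin(30)
= 12 / 0.5
= 24.0 kN

24.0 kN


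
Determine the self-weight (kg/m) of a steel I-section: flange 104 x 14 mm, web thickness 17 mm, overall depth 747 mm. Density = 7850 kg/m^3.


A_flanges = 2 * 104 * 14 = 2912 mm^2
A_web = (747 - 2 * 14) * 17 = 12223 mm^2
A_total = 2912 + 12223 = 15135 mm^2 = 0.015135 m^2
Weight = rho * A = 7850 * 0.015135 = 118.8097 kg/m

118.8097 kg/m


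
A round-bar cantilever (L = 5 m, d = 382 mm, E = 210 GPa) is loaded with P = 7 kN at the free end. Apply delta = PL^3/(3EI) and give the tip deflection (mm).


I = pi * d^4 / 64 = pi * 382^4 / 64 = 1045257639.46 mm^4
L = 5000.0 mm, P = 7000.0 N, E = 210000.0 MPa
delta = P * L^3 / (3 * E * I)
= 7000.0 * 5000.0^3 / (3 * 210000.0 * 1045257639.46)
= 1.3288 mm

1.3288 mm


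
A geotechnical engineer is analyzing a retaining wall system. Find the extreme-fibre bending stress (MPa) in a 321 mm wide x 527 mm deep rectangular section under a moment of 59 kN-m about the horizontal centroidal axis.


I = b * h^3 / 12 = 321 * 527^3 / 12 = 3915215145.25 mm^4
y = h / 2 = 527 / 2 = 263.5 mm
M = 59 kN-m = 59000000.0 N-mm
sigma = M * y / I = 59000000.0 * 263.5 / 3915215145.25
= 3.97 MPa

3.97 MPa


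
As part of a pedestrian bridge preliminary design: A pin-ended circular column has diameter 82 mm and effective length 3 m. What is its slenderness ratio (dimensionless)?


Radius of gyration r = d / 4 = 82 / 4 = 20.5 mm
L_eff = 3000.0 mm
Slenderness ratio = L / r = 3000.0 / 20.5 = 146.34 (dimensionless)

146.34 (dimensionless)


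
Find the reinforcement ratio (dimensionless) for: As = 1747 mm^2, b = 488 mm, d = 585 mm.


rho = As / (b * d)
= 1747 / (488 * 585)
= 1747 / 285480
= 0.00612 (dimensionless)

0.00612 (dimensionless)


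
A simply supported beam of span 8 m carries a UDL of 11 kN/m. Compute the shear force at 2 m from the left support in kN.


R_A = w * L / 2 = 11 * 8 / 2 = 44.0 kN
V(x) = R_A - w * x = 44.0 - 11 * 2
= 22.0 kN

22.0 kN


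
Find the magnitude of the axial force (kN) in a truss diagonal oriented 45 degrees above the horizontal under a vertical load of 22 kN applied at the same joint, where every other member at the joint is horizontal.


At the joint, only the diagonal has a vertical component, so vertical equilibrium gives:
F * sin(45) = 22
F = 22 / sin(45)
= 22 / 0.707107
= 31.11 kN

31.11 kN


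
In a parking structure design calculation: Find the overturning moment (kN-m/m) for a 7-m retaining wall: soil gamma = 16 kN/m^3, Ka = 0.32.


Pa = 0.5 * Ka * gamma * H^2
= 0.5 * 0.32 * 16 * 7^2
= 125.44 kN/m
Arm = H / 3 = 7 / 3 = 2.3333 m
Mo = Pa * arm = Pa * H / 3 = 125.44 * 7 / 3 = 292.6933 kN-m/m

292.6933 kN-m/m


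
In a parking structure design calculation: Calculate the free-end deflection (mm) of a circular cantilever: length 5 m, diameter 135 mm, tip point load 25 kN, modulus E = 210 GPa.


I = pi * d^4 / 64 = pi * 135^4 / 64 = 16304405.68 mm^4
L = 5000.0 mm, P = 25000.0 N, E = 210000.0 MPa
delta = P * L^3 / (3 * E * I)
= 25000.0 * 5000.0^3 / (3 * 210000.0 * 16304405.68)
= 304.2317 mm

304.2317 mm


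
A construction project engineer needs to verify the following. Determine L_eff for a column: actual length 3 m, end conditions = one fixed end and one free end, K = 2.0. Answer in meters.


L_eff = K * L
= 2.0 * 3
= 6.0 m

6.0 m


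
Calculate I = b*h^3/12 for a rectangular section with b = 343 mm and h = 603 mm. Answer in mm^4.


I = b * h^3 / 12
= 343 * 603^3 / 12
= 343 * 219256227 / 12
= 6267073821.75 mm^4

6267073821.75 mm^4


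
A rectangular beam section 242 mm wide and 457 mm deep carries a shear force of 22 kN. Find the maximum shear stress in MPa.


A = b * h = 242 * 457 = 110594 mm^2
V = 22 kN = 22000.0 N
tau_max = 1.5 * V / A = 1.5 * 22000.0 / 110594
= 0.2984 MPa

0.2984 MPa


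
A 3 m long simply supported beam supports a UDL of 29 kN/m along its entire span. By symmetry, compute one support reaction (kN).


Total load = w * L = 29 * 3 = 87 kN
By symmetry, each reaction R = total / 2 = 87 / 2 = 43.5 kN

43.5 kN


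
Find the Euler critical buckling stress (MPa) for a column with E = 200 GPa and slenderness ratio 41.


sigma_cr = pi^2 * E / lambda^2
= 9.8696 * 200000.0 / 41^2
= 9.8696 * 200000.0 / 1681
= 1174.2539 MPa

1174.2539 MPa


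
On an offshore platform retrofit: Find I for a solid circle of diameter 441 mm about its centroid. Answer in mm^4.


r = d / 2 = 441 / 2 = 220.5 mm
I = pi * r^4 / 4 = pi * 220.5^4 / 4
= 1856625267.29 mm^4

1856625267.29 mm^4


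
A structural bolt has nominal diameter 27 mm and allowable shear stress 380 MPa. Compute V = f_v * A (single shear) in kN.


A = pi * d^2 / 4 = pi * 27^2 / 4 = 572.5553 mm^2
V = f_v * A / 1000 = 380 * 572.5553 / 1000
= 217.571 kN

217.571 kN


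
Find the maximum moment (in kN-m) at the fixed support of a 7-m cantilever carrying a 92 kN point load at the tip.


For a cantilever with a point load at the free end:
M_max = P * L = 92 * 7 = 644 kN-m

644 kN-m


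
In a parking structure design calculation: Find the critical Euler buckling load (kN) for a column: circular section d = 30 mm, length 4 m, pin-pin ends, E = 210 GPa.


I = pi * d^4 / 64 = 39760.78 mm^4
L = 4000.0 mm
P_cr = pi^2 * E * I / L^2
= 9.8696 * 210000.0 * 39760.78 / 4000.0^2
= 5150.55 N = 5.1506 kN

5.1506 kN


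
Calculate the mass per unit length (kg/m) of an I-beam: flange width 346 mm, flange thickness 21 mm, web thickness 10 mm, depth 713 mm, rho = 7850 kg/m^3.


A_flanges = 2 * 346 * 21 = 14532 mm^2
A_web = (713 - 2 * 21) * 10 = 6710 mm^2
A_total = 14532 + 6710 = 21242 mm^2 = 0.021242 m^2
Weight = rho * A = 7850 * 0.021242 = 166.7497 kg/m

166.7497 kg/m


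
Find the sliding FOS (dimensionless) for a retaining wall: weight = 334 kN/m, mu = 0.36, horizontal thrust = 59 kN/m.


Resisting force = mu * W = 0.36 * 334 = 120.24 kN/m
FOS = Resisting / Driving = 120.24 / 59
= 2.038 (dimensionless)

2.038 (dimensionless)


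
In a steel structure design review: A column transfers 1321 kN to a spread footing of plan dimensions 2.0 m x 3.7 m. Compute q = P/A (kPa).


A = 2.0 * 3.7 = 7.4 m^2
q = P / A = 1321 / 7.4
= 178.5135 kPa

178.5135 kPa


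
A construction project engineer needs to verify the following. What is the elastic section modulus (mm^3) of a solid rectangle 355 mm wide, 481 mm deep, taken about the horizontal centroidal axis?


S = b * h^2 / 6
= 355 * 481^2 / 6
= 355 * 231361 / 6
= 13688859.17 mm^3

13688859.17 mm^3


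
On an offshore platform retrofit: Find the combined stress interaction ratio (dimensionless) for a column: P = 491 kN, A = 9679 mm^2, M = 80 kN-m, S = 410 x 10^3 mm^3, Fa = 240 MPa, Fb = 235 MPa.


f_a = P / A = 491000.0 / 9679 = 50.7284 MPa
f_b = M / S = 80000000.0 / 410000.0 = 195.122 MPa
Ratio = f_a / Fa + f_b / Fb
= 50.7284 / 240 + 195.122 / 235
= 1.0417 (dimensionless)

1.0417 (dimensionless)


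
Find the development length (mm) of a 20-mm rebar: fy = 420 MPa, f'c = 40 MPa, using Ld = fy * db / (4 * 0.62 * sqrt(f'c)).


Ld = (fy * db) / (4 * 0.62 * sqrt(f'c))
= (420 * 20) / (4 * 0.62 * sqrt(40))
= 8400 / 15.6849
= 535.55 mm

535.55 mm


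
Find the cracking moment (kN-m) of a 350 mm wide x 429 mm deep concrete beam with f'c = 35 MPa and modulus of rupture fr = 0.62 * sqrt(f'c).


fr = 0.62 * sqrt(35) = 0.62 * 5.9161 = 3.668 MPa
I = 350 * 429^3 / 12 = 2302813012.5 mm^4
y_t = 214.5 mm
M_cr = fr * I / y_t = 3.668 * 2302813012.5 / 214.5 N-mm
= 39.3783 kN-m

39.3783 kN-m


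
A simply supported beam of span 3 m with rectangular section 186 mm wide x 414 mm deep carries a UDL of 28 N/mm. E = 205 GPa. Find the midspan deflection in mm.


I = 186 * 414^3 / 12 = 1099848132.0 mm^4
L = 3000.0 mm, w = 28 N/mm, E = 205000.0 MPa
delta = 5 * w * L^4 / (384 * E * I)
= 5 * 28 * 3000.0^4 / (384 * 205000.0 * 1099848132.0)
= 0.131 mm

0.131 mm


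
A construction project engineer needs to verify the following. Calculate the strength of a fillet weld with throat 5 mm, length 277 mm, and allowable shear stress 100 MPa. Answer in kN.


Strength = throat * length * allowable stress
= 5 * 277 * 100 N
= 138500 N
= 138.5 kN

138.5 kN


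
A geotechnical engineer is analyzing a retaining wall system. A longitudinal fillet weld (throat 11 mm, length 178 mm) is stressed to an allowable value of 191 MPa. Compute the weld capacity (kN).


Strength = throat * length * allowable stress
= 11 * 178 * 191 N
= 373978 N
= 373.98 kN

373.98 kN


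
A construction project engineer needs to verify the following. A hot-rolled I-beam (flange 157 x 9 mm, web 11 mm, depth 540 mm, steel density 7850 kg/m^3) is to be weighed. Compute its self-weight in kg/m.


A_flanges = 2 * 157 * 9 = 2826 mm^2
A_web = (540 - 2 * 9) * 11 = 5742 mm^2
A_total = 2826 + 5742 = 8568 mm^2 = 0.008568 m^2
Weight = rho * A = 7850 * 0.008568 = 67.2588 kg/m

67.2588 kg/m


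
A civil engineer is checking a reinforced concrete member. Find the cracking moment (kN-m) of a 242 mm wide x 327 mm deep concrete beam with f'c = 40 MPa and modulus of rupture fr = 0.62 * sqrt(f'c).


fr = 0.62 * sqrt(40) = 0.62 * 6.3246 = 3.9212 MPa
I = 242 * 327^3 / 12 = 705143290.5 mm^4
y_t = 163.5 mm
M_cr = fr * I / y_t = 3.9212 * 705143290.5 / 163.5 N-mm
= 16.9115 kN-m

16.9115 kN-m


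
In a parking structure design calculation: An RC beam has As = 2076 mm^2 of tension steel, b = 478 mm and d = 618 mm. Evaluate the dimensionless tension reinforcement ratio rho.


rho = As / (b * d)
= 2076 / (478 * 618)
= 2076 / 295404
= 0.007028 (dimensionless)

0.007028 (dimensionless)


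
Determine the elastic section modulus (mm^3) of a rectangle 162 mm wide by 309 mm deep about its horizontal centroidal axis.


S = b * h^2 / 6
= 162 * 309^2 / 6
= 162 * 95481 / 6
= 2577987.0 mm^3

2577987.0 mm^3


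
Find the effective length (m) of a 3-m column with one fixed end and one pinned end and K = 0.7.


L_eff = K * L
= 0.7 * 3
= 2.1 m

2.1 m


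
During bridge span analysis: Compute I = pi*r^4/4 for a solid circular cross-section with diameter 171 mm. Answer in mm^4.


r = d / 2 = 171 / 2 = 85.5 mm
I = pi * r^4 / 4 = pi * 85.5^4 / 4
= 41971485.48 mm^4

41971485.48 mm^4


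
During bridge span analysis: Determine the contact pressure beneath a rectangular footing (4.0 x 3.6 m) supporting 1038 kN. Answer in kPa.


A = 4.0 * 3.6 = 14.4 m^2
q = P / A = 1038 / 14.4
= 72.0833 kPa

72.0833 kPa


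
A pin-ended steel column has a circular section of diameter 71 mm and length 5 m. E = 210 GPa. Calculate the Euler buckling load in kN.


I = pi * d^4 / 64 = 1247392.97 mm^4
L = 5000.0 mm
P_cr = pi^2 * E * I / L^2
= 9.8696 * 210000.0 * 1247392.97 / 5000.0^2
= 103414.71 N = 103.4147 kN

103.4147 kN


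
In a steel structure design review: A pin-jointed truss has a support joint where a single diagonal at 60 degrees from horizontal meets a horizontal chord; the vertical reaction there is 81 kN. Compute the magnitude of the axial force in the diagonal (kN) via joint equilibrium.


At the joint, only the diagonal has a vertical component, so vertical equilibrium gives:
F * sin(60) = 81
F = 81 / sin(60)
= 81 / 0.866025
= 93.53 kN

93.53 kN


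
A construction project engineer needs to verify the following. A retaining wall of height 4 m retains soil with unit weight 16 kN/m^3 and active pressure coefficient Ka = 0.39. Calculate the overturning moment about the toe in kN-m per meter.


Pa = 0.5 * Ka * gamma * H^2
= 0.5 * 0.39 * 16 * 4^2
= 49.92 kN/m
Arm = H / 3 = 4 / 3 = 1.3333 m
Mo = Pa * arm = Pa * H / 3 = 49.92 * 4 / 3 = 66.56 kN-m/m

66.56 kN-m/m
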